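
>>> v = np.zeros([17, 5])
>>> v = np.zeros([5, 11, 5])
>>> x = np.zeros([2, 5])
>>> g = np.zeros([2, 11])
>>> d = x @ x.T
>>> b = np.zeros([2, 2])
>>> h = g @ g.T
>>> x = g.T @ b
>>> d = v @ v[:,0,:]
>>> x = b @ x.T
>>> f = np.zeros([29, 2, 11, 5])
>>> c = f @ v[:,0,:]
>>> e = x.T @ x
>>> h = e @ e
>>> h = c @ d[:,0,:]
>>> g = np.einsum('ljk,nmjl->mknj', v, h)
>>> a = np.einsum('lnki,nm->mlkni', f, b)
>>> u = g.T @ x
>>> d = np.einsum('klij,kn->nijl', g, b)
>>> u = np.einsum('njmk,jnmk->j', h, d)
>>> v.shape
(5, 11, 5)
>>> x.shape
(2, 11)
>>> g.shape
(2, 5, 29, 11)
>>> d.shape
(2, 29, 11, 5)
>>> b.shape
(2, 2)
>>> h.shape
(29, 2, 11, 5)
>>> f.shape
(29, 2, 11, 5)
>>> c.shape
(29, 2, 11, 5)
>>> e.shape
(11, 11)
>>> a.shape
(2, 29, 11, 2, 5)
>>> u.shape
(2,)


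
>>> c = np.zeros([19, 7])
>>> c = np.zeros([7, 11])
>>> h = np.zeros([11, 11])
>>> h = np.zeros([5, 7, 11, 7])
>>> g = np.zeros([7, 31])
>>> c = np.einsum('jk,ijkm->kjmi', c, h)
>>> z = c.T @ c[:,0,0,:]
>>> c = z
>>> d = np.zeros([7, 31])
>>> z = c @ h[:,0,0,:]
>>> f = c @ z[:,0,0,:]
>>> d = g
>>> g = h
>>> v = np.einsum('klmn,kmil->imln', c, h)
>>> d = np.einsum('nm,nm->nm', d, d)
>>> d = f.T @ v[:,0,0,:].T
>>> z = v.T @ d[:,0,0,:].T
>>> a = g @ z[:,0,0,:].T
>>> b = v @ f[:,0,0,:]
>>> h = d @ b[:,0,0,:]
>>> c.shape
(5, 7, 7, 5)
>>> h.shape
(7, 7, 7, 7)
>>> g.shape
(5, 7, 11, 7)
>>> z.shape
(5, 7, 7, 7)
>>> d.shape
(7, 7, 7, 11)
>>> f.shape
(5, 7, 7, 7)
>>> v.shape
(11, 7, 7, 5)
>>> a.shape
(5, 7, 11, 5)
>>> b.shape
(11, 7, 7, 7)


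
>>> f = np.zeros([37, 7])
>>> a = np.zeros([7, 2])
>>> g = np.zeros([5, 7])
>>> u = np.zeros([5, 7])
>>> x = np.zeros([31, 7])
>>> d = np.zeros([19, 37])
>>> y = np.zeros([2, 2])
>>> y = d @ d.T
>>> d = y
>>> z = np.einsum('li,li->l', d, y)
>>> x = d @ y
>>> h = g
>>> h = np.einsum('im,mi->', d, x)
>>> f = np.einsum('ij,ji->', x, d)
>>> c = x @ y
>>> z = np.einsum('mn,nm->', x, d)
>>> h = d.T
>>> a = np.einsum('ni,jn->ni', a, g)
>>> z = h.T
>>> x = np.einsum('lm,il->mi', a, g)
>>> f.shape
()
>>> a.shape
(7, 2)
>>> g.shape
(5, 7)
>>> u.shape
(5, 7)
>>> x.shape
(2, 5)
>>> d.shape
(19, 19)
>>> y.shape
(19, 19)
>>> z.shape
(19, 19)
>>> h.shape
(19, 19)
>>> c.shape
(19, 19)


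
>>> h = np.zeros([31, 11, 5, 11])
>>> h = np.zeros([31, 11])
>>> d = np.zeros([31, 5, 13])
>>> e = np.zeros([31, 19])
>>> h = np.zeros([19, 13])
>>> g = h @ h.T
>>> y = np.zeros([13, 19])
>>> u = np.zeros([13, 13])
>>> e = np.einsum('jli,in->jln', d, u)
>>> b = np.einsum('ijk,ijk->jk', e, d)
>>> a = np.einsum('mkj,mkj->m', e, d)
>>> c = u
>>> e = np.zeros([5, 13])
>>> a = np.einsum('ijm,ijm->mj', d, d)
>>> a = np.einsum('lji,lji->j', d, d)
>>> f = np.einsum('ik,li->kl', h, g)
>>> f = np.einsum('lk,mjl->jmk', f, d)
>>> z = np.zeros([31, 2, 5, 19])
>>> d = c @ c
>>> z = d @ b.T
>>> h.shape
(19, 13)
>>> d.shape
(13, 13)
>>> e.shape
(5, 13)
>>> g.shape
(19, 19)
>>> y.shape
(13, 19)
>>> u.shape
(13, 13)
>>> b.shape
(5, 13)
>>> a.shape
(5,)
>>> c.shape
(13, 13)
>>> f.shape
(5, 31, 19)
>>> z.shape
(13, 5)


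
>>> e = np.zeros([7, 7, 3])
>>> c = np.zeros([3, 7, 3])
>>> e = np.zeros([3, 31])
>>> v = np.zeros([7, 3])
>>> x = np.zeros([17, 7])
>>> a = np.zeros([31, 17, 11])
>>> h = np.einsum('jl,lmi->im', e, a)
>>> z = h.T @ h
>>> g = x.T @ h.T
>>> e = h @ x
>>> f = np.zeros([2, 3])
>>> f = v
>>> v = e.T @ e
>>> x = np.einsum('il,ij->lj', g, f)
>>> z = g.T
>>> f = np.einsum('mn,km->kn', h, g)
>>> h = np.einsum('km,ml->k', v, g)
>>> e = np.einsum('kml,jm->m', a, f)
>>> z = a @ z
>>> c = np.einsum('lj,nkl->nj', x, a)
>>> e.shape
(17,)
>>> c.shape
(31, 3)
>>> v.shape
(7, 7)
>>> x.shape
(11, 3)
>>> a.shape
(31, 17, 11)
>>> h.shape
(7,)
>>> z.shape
(31, 17, 7)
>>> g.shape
(7, 11)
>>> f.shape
(7, 17)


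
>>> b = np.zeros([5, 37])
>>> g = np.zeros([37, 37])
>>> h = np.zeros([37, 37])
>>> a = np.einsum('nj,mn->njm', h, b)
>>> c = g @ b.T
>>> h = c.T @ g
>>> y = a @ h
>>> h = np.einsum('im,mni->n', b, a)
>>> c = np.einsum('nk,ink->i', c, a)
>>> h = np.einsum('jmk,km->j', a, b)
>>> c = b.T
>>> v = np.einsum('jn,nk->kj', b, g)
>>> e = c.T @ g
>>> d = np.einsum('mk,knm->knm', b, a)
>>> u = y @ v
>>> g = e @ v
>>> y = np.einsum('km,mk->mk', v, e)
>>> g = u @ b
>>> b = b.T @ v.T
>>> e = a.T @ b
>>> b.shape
(37, 37)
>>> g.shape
(37, 37, 37)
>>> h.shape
(37,)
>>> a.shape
(37, 37, 5)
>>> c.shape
(37, 5)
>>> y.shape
(5, 37)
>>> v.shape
(37, 5)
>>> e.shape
(5, 37, 37)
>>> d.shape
(37, 37, 5)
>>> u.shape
(37, 37, 5)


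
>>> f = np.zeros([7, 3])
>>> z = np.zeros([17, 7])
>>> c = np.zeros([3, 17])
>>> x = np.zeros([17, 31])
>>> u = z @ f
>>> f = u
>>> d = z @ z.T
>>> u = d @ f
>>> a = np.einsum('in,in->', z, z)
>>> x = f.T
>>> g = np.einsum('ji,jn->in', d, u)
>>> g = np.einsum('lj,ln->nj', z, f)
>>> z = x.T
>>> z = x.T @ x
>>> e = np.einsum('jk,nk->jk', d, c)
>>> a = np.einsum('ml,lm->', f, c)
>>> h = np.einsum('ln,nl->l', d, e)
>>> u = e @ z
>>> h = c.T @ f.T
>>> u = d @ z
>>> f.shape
(17, 3)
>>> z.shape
(17, 17)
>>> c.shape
(3, 17)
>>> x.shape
(3, 17)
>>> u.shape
(17, 17)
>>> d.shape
(17, 17)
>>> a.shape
()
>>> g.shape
(3, 7)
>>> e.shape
(17, 17)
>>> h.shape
(17, 17)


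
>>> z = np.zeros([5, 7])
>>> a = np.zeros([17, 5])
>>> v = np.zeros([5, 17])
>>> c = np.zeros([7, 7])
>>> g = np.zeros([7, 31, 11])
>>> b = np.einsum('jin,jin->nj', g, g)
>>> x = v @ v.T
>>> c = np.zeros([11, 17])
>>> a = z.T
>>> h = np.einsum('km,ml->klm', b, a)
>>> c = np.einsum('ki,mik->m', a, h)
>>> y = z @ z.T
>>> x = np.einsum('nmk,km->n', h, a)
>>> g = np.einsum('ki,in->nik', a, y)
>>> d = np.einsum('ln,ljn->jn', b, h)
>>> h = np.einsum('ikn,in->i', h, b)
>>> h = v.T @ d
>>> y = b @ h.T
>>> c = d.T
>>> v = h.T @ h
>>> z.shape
(5, 7)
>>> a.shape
(7, 5)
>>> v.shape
(7, 7)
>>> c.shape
(7, 5)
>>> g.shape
(5, 5, 7)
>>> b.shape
(11, 7)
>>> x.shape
(11,)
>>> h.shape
(17, 7)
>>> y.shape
(11, 17)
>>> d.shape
(5, 7)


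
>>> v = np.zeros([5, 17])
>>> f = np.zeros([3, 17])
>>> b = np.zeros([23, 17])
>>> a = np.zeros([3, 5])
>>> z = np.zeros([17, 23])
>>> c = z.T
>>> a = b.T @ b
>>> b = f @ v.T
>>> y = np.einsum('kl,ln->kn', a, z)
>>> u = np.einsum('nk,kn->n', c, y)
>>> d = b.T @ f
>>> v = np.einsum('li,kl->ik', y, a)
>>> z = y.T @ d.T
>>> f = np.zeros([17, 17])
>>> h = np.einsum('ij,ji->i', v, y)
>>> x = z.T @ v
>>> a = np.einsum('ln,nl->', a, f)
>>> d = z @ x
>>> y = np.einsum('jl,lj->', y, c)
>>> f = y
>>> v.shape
(23, 17)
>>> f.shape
()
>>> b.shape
(3, 5)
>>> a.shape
()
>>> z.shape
(23, 5)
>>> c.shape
(23, 17)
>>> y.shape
()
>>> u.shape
(23,)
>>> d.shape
(23, 17)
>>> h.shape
(23,)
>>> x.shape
(5, 17)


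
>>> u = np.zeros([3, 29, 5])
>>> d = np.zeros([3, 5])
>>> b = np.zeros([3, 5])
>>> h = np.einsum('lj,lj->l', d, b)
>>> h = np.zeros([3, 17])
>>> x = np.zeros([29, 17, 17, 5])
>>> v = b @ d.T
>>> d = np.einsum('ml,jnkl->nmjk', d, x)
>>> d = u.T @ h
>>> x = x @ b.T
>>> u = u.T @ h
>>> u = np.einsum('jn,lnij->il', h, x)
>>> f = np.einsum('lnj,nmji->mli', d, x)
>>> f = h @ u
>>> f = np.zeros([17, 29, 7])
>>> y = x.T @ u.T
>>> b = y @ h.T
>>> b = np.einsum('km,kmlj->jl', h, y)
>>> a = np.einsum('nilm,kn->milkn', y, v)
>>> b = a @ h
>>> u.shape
(17, 29)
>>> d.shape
(5, 29, 17)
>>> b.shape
(17, 17, 17, 3, 17)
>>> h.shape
(3, 17)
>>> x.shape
(29, 17, 17, 3)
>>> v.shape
(3, 3)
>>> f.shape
(17, 29, 7)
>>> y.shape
(3, 17, 17, 17)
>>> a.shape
(17, 17, 17, 3, 3)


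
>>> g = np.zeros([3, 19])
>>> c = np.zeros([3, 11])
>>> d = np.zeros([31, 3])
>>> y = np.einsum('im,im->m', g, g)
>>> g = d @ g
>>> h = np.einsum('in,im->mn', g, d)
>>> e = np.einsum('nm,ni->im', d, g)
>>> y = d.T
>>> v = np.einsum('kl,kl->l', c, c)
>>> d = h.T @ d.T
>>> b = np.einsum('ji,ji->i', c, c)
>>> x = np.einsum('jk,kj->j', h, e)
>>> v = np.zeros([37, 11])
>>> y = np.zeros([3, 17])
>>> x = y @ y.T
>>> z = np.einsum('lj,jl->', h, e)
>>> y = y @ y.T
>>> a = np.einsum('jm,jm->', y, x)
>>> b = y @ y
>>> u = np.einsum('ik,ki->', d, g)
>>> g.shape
(31, 19)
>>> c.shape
(3, 11)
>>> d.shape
(19, 31)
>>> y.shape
(3, 3)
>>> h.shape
(3, 19)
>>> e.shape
(19, 3)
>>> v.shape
(37, 11)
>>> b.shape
(3, 3)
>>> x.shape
(3, 3)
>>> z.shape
()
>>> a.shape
()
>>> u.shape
()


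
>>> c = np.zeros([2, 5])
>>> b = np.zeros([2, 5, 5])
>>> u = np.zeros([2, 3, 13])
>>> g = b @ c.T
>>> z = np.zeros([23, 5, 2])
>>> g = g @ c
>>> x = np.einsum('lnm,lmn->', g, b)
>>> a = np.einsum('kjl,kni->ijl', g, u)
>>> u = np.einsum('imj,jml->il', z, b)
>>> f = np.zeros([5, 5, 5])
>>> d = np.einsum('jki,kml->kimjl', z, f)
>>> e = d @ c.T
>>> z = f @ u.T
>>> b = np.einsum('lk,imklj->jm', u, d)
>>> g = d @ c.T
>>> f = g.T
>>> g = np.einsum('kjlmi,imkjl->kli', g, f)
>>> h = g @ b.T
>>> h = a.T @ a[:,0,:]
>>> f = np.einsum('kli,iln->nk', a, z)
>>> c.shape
(2, 5)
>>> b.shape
(5, 2)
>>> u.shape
(23, 5)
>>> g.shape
(5, 5, 2)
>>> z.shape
(5, 5, 23)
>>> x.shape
()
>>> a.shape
(13, 5, 5)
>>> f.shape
(23, 13)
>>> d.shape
(5, 2, 5, 23, 5)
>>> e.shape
(5, 2, 5, 23, 2)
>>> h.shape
(5, 5, 5)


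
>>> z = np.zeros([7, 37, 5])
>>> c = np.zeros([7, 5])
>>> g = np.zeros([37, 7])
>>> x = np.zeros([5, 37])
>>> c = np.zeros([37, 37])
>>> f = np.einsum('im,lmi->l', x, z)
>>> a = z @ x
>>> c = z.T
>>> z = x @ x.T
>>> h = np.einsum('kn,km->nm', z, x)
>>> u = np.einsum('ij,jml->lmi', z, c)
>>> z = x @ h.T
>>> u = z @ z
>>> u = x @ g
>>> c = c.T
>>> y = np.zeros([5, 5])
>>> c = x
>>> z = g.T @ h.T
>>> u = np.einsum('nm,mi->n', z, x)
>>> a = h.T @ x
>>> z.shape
(7, 5)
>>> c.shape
(5, 37)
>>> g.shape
(37, 7)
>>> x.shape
(5, 37)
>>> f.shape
(7,)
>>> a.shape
(37, 37)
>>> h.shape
(5, 37)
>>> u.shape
(7,)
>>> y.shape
(5, 5)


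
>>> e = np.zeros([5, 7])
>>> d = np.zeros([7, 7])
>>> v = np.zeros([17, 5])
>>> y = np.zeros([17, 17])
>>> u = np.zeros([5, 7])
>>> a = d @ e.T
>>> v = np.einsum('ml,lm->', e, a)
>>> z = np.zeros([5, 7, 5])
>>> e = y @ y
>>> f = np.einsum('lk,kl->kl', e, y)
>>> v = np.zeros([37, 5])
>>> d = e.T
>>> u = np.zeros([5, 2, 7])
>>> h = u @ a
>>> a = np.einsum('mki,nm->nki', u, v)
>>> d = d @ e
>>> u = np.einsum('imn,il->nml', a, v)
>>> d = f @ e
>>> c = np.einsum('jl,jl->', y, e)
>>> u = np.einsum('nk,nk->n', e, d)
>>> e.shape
(17, 17)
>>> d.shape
(17, 17)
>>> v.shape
(37, 5)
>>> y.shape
(17, 17)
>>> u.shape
(17,)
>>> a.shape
(37, 2, 7)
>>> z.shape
(5, 7, 5)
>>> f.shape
(17, 17)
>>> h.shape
(5, 2, 5)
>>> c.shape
()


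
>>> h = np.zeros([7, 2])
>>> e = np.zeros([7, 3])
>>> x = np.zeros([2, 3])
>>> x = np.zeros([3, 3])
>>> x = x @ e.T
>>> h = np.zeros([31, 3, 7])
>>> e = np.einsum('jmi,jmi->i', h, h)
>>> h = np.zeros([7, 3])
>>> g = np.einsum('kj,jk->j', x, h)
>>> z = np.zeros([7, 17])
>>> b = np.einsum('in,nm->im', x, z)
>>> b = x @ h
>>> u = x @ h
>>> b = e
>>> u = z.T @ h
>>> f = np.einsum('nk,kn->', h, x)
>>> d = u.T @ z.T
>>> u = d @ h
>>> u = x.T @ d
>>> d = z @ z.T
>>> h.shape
(7, 3)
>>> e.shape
(7,)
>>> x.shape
(3, 7)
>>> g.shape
(7,)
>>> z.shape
(7, 17)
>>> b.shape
(7,)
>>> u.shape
(7, 7)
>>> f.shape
()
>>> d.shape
(7, 7)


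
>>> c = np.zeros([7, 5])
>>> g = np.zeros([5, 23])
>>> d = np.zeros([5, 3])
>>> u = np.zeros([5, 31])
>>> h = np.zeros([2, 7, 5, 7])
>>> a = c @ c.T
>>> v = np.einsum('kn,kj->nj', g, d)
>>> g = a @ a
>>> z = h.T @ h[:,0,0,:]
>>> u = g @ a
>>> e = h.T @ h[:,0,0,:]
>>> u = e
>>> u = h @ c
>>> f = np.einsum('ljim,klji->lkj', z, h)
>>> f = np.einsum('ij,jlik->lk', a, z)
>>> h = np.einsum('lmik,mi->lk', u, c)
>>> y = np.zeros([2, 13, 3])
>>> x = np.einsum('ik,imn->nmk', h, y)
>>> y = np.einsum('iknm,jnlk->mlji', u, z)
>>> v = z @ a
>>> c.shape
(7, 5)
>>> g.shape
(7, 7)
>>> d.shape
(5, 3)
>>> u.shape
(2, 7, 5, 5)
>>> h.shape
(2, 5)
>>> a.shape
(7, 7)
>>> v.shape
(7, 5, 7, 7)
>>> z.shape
(7, 5, 7, 7)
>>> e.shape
(7, 5, 7, 7)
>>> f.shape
(5, 7)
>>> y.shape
(5, 7, 7, 2)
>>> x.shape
(3, 13, 5)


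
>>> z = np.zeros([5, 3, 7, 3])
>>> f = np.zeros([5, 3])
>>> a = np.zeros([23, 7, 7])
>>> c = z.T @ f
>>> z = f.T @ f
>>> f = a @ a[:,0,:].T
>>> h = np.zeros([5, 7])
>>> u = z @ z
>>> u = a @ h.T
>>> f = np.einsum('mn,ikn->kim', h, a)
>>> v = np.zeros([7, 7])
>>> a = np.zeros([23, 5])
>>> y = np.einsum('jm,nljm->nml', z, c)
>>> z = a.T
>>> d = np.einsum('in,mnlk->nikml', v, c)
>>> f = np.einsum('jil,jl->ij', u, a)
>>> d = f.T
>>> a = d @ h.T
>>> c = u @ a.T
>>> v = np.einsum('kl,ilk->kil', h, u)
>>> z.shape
(5, 23)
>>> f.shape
(7, 23)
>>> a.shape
(23, 5)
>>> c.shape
(23, 7, 23)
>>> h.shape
(5, 7)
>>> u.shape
(23, 7, 5)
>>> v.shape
(5, 23, 7)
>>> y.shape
(3, 3, 7)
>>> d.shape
(23, 7)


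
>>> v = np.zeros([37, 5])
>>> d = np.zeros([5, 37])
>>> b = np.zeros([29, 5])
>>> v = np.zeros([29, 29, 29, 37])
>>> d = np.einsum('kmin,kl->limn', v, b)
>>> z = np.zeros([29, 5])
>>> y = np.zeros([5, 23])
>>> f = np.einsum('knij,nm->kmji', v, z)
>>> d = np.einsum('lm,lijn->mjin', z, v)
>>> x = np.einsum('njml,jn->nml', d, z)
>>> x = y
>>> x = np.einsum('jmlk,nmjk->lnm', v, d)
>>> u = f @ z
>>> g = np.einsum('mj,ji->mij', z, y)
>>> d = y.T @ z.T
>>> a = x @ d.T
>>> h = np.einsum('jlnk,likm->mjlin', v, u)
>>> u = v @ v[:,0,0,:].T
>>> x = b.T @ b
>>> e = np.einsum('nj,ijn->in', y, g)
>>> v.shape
(29, 29, 29, 37)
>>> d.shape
(23, 29)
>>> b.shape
(29, 5)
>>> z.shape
(29, 5)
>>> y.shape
(5, 23)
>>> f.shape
(29, 5, 37, 29)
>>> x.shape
(5, 5)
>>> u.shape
(29, 29, 29, 29)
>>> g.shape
(29, 23, 5)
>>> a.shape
(29, 5, 23)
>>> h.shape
(5, 29, 29, 5, 29)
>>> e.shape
(29, 5)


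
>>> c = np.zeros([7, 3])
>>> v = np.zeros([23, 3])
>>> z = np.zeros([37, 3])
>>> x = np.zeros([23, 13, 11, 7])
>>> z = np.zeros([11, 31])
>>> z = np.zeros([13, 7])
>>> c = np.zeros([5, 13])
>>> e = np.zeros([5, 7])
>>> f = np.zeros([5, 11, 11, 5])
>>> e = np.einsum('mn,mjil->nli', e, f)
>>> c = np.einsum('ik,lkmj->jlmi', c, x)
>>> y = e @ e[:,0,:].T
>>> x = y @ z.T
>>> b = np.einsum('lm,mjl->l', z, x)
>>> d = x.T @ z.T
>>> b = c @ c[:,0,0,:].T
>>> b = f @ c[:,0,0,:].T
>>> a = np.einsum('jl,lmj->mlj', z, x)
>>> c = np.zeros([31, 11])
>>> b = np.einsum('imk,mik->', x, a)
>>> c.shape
(31, 11)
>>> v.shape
(23, 3)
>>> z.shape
(13, 7)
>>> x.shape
(7, 5, 13)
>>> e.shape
(7, 5, 11)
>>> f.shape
(5, 11, 11, 5)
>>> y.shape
(7, 5, 7)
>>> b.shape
()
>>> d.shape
(13, 5, 13)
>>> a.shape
(5, 7, 13)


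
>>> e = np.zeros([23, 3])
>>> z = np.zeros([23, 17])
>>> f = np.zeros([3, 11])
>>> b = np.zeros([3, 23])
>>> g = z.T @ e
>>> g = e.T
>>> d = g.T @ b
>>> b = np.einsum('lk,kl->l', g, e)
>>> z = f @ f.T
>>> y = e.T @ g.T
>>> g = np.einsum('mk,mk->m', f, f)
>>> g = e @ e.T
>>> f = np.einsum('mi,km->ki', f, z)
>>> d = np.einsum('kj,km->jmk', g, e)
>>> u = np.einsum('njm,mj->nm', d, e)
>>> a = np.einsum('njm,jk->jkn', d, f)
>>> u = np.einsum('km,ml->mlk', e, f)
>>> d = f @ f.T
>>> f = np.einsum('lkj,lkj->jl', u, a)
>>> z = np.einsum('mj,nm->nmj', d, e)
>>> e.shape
(23, 3)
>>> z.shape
(23, 3, 3)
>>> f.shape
(23, 3)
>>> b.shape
(3,)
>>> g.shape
(23, 23)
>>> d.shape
(3, 3)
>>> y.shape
(3, 3)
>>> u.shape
(3, 11, 23)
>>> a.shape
(3, 11, 23)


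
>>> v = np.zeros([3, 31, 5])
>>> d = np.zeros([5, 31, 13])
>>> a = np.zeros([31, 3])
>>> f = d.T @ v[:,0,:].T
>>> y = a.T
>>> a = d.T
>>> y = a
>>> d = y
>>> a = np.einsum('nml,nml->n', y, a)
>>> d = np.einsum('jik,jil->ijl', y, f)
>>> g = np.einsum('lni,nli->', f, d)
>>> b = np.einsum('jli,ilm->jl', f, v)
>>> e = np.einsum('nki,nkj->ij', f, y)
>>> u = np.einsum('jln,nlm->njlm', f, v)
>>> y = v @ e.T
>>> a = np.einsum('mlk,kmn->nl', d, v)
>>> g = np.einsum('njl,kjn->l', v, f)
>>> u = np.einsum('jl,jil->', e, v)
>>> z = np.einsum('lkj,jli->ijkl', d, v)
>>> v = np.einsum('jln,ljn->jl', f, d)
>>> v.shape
(13, 31)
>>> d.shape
(31, 13, 3)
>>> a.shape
(5, 13)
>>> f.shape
(13, 31, 3)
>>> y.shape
(3, 31, 3)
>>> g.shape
(5,)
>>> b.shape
(13, 31)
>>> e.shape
(3, 5)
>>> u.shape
()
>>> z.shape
(5, 3, 13, 31)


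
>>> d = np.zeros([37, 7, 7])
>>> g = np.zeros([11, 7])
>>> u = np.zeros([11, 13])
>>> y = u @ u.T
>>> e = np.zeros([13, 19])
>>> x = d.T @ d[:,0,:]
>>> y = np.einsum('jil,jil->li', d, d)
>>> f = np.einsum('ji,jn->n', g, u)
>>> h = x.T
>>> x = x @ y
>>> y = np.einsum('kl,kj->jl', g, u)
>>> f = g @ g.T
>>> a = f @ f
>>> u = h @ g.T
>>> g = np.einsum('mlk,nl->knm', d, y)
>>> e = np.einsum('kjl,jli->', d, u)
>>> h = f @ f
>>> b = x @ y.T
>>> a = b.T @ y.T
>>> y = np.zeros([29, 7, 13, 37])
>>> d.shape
(37, 7, 7)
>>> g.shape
(7, 13, 37)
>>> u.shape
(7, 7, 11)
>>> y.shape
(29, 7, 13, 37)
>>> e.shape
()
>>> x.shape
(7, 7, 7)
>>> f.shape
(11, 11)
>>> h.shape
(11, 11)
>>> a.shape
(13, 7, 13)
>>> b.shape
(7, 7, 13)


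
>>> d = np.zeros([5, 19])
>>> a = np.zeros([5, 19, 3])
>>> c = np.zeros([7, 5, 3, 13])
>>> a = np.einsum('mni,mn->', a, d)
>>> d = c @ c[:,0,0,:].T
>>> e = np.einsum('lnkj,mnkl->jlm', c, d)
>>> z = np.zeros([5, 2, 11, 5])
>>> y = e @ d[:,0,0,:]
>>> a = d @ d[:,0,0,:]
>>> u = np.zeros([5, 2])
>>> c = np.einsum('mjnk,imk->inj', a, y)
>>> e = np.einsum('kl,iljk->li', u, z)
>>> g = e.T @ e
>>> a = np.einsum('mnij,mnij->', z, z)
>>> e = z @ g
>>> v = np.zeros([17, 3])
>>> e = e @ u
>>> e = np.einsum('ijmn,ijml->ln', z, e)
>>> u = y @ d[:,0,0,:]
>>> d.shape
(7, 5, 3, 7)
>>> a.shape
()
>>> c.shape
(13, 3, 5)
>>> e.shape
(2, 5)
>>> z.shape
(5, 2, 11, 5)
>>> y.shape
(13, 7, 7)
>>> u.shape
(13, 7, 7)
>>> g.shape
(5, 5)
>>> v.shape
(17, 3)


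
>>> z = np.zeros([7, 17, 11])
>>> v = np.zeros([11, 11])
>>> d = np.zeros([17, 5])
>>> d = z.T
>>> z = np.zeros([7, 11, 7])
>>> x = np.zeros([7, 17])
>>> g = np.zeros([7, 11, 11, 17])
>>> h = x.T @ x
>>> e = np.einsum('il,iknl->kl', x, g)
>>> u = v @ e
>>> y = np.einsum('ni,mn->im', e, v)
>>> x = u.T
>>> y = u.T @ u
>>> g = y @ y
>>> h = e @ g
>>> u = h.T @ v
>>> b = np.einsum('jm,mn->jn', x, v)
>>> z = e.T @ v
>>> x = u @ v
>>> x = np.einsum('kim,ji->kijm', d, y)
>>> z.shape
(17, 11)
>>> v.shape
(11, 11)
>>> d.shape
(11, 17, 7)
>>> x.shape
(11, 17, 17, 7)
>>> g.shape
(17, 17)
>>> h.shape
(11, 17)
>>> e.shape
(11, 17)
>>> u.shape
(17, 11)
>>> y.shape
(17, 17)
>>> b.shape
(17, 11)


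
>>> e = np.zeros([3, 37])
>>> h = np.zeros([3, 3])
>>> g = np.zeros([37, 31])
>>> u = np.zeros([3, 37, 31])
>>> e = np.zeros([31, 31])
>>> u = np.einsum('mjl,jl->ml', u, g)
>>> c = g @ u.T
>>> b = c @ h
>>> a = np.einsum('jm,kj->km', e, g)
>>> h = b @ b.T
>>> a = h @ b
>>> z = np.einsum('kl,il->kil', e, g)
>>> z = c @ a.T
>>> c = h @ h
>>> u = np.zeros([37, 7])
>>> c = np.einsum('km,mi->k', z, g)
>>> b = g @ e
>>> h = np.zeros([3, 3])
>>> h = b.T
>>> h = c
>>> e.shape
(31, 31)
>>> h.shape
(37,)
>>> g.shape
(37, 31)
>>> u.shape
(37, 7)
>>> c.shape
(37,)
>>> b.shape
(37, 31)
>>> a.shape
(37, 3)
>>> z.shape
(37, 37)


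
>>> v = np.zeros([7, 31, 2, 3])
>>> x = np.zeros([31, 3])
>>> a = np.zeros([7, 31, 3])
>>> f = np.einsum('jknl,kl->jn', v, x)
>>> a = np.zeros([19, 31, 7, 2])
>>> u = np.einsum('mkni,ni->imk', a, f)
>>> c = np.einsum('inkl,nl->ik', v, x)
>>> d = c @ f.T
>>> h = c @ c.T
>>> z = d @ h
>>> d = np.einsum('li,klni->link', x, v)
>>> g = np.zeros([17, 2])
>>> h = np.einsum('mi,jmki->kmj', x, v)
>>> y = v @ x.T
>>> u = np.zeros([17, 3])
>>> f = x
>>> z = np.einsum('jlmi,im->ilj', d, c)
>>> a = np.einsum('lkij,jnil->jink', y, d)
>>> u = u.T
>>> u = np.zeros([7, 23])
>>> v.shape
(7, 31, 2, 3)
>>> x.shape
(31, 3)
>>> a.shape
(31, 2, 3, 31)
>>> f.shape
(31, 3)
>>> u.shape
(7, 23)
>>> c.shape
(7, 2)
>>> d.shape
(31, 3, 2, 7)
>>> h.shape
(2, 31, 7)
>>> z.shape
(7, 3, 31)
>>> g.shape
(17, 2)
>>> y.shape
(7, 31, 2, 31)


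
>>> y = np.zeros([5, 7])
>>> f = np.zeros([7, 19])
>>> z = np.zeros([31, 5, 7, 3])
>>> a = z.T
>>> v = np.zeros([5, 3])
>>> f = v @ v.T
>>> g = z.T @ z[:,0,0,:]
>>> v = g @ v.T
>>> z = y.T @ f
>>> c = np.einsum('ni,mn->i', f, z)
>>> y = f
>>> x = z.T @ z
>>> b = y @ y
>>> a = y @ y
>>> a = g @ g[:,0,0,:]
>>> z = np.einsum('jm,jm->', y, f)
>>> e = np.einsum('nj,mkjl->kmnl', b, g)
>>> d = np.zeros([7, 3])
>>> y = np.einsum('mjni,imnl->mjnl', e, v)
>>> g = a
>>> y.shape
(7, 3, 5, 5)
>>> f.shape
(5, 5)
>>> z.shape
()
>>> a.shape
(3, 7, 5, 3)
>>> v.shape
(3, 7, 5, 5)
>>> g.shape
(3, 7, 5, 3)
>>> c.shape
(5,)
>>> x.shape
(5, 5)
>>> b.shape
(5, 5)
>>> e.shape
(7, 3, 5, 3)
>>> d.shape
(7, 3)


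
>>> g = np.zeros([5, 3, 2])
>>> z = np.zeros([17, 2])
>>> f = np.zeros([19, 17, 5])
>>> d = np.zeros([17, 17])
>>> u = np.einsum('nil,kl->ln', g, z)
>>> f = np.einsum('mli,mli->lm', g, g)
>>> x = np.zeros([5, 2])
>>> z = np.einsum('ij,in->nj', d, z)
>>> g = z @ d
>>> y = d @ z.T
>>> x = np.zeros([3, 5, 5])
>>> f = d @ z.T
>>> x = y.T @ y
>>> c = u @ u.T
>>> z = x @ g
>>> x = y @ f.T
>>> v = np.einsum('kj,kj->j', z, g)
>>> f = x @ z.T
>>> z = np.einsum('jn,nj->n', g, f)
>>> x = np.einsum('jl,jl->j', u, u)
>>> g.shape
(2, 17)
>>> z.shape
(17,)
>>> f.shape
(17, 2)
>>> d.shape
(17, 17)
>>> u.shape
(2, 5)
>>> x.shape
(2,)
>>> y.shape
(17, 2)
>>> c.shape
(2, 2)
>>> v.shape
(17,)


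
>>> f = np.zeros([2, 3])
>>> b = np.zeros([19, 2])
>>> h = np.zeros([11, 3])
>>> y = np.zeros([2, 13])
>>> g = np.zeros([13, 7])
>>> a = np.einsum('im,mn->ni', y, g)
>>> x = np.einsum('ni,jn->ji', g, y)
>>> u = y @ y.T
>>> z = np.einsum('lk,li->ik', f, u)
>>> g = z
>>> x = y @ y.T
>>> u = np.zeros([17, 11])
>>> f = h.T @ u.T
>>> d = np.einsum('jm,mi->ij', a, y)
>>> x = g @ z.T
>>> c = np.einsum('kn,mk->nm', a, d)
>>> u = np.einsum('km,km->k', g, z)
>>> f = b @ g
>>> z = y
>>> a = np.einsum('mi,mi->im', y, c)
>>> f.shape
(19, 3)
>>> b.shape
(19, 2)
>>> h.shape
(11, 3)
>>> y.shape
(2, 13)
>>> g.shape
(2, 3)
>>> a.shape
(13, 2)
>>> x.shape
(2, 2)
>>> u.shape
(2,)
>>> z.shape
(2, 13)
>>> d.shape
(13, 7)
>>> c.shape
(2, 13)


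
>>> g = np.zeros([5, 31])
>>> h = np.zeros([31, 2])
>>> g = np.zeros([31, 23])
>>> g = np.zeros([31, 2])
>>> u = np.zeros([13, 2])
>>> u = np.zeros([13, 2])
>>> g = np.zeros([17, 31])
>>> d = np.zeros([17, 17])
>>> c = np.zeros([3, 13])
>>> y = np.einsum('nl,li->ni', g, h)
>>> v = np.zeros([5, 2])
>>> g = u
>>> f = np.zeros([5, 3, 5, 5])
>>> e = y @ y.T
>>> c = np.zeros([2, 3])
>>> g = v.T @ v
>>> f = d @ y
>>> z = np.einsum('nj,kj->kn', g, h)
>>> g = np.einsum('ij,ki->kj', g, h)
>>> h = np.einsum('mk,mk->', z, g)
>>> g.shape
(31, 2)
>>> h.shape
()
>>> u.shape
(13, 2)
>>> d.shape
(17, 17)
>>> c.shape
(2, 3)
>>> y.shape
(17, 2)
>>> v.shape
(5, 2)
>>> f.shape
(17, 2)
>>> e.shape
(17, 17)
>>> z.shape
(31, 2)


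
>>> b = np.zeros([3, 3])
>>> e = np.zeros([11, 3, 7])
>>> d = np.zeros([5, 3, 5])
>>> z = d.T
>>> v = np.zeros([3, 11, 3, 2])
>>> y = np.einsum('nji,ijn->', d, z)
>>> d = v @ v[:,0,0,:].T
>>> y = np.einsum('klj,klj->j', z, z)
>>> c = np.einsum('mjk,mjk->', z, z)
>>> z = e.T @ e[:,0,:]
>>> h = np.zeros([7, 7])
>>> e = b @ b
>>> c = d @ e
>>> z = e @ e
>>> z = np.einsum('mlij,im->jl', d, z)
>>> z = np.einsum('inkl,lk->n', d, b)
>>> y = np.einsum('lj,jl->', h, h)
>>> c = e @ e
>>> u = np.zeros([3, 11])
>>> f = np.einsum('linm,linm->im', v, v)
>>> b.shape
(3, 3)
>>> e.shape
(3, 3)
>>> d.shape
(3, 11, 3, 3)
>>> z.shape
(11,)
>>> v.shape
(3, 11, 3, 2)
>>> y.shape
()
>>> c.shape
(3, 3)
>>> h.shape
(7, 7)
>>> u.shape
(3, 11)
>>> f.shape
(11, 2)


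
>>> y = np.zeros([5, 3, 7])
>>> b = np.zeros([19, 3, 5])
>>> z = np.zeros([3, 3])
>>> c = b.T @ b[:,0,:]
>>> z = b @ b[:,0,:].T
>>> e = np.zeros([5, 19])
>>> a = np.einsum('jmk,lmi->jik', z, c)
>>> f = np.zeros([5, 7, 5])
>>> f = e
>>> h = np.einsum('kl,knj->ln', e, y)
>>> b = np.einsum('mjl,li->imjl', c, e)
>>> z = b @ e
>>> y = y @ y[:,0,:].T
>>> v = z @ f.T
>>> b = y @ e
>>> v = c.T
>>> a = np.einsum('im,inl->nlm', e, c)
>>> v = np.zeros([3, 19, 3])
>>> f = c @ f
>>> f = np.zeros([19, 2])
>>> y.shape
(5, 3, 5)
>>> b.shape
(5, 3, 19)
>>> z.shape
(19, 5, 3, 19)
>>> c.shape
(5, 3, 5)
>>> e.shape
(5, 19)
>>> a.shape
(3, 5, 19)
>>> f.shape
(19, 2)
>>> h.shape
(19, 3)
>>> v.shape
(3, 19, 3)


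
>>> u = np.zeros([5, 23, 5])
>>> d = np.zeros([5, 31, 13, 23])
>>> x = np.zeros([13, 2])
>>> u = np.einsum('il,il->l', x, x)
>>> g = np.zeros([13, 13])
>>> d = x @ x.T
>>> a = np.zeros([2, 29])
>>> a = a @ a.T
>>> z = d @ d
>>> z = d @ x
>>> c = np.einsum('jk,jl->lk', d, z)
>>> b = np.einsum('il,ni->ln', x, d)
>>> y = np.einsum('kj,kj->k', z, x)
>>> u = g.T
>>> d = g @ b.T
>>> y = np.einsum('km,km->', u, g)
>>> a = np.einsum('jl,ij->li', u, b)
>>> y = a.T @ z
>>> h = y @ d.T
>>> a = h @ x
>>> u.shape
(13, 13)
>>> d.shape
(13, 2)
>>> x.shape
(13, 2)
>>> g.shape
(13, 13)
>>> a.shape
(2, 2)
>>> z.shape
(13, 2)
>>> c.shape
(2, 13)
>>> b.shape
(2, 13)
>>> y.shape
(2, 2)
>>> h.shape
(2, 13)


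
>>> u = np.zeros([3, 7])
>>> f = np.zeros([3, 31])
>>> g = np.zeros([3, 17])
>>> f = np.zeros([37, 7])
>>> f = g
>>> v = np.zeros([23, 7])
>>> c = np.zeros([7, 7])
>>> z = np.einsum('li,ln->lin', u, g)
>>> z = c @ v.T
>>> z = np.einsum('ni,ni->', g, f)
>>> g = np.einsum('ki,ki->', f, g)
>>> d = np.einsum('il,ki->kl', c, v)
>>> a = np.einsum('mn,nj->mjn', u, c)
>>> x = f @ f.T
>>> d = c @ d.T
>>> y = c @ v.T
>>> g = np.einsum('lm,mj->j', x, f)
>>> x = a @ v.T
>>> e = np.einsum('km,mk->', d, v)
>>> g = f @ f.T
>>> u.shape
(3, 7)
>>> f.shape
(3, 17)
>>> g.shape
(3, 3)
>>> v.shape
(23, 7)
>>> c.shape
(7, 7)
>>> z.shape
()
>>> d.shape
(7, 23)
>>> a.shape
(3, 7, 7)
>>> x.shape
(3, 7, 23)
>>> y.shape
(7, 23)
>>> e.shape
()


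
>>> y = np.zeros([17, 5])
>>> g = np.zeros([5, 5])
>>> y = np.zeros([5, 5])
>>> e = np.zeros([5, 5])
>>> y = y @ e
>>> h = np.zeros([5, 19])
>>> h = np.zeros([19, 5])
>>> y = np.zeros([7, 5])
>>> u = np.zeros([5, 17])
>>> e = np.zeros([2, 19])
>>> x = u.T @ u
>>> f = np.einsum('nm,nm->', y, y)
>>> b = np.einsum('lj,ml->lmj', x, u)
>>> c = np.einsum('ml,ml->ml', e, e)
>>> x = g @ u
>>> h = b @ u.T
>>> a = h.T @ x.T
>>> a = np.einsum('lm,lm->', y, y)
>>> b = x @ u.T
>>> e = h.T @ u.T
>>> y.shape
(7, 5)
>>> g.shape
(5, 5)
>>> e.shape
(5, 5, 5)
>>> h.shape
(17, 5, 5)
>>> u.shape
(5, 17)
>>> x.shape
(5, 17)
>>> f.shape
()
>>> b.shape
(5, 5)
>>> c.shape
(2, 19)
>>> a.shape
()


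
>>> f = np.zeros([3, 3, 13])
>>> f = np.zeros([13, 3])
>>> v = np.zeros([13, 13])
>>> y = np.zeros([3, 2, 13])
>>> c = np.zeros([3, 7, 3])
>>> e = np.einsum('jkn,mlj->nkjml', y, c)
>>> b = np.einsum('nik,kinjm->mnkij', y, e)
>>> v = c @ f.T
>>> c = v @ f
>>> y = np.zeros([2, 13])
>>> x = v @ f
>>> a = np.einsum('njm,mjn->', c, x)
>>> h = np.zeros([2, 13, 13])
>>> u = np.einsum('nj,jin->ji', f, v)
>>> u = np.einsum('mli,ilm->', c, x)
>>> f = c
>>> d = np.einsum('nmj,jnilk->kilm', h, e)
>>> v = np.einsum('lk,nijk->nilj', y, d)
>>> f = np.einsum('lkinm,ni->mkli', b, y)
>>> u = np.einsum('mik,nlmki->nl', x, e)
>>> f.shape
(3, 3, 7, 13)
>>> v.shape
(7, 3, 2, 3)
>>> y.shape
(2, 13)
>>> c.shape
(3, 7, 3)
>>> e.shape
(13, 2, 3, 3, 7)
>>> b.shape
(7, 3, 13, 2, 3)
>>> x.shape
(3, 7, 3)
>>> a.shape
()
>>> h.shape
(2, 13, 13)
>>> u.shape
(13, 2)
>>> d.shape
(7, 3, 3, 13)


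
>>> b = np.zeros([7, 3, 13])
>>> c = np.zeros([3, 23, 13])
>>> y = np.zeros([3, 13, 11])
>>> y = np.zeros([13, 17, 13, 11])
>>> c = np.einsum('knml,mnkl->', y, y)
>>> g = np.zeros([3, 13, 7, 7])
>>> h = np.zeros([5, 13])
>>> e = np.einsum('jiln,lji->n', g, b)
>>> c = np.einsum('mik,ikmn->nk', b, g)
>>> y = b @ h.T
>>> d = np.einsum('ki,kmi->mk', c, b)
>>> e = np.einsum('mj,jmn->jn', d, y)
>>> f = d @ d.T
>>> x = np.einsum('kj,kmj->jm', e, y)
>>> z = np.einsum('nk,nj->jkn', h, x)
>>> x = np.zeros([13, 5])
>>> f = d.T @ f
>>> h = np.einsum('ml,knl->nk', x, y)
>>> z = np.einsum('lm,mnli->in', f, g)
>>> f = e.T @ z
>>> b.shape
(7, 3, 13)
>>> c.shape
(7, 13)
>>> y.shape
(7, 3, 5)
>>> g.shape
(3, 13, 7, 7)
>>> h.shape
(3, 7)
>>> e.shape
(7, 5)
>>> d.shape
(3, 7)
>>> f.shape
(5, 13)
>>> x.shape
(13, 5)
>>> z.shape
(7, 13)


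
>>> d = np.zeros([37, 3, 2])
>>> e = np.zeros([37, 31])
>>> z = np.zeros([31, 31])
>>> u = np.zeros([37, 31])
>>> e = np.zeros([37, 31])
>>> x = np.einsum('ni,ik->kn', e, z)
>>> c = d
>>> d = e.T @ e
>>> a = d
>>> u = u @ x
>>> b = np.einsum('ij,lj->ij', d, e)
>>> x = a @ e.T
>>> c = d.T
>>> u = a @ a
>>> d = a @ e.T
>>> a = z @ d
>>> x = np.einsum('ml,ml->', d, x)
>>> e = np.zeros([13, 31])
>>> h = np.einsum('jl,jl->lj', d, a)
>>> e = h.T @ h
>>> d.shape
(31, 37)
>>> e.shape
(31, 31)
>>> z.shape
(31, 31)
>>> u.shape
(31, 31)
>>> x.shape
()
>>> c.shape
(31, 31)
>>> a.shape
(31, 37)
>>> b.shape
(31, 31)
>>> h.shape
(37, 31)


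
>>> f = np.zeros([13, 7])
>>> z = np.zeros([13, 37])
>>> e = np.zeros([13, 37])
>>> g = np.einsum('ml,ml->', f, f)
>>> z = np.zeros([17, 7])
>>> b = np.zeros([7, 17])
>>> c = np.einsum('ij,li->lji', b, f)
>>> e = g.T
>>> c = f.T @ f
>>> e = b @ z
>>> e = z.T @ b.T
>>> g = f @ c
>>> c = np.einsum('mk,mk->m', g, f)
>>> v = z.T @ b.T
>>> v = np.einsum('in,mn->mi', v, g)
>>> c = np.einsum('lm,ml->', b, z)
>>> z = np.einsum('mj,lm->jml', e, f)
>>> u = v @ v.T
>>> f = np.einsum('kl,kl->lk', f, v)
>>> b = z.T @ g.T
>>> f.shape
(7, 13)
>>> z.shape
(7, 7, 13)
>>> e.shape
(7, 7)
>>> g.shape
(13, 7)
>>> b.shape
(13, 7, 13)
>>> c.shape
()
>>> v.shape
(13, 7)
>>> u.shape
(13, 13)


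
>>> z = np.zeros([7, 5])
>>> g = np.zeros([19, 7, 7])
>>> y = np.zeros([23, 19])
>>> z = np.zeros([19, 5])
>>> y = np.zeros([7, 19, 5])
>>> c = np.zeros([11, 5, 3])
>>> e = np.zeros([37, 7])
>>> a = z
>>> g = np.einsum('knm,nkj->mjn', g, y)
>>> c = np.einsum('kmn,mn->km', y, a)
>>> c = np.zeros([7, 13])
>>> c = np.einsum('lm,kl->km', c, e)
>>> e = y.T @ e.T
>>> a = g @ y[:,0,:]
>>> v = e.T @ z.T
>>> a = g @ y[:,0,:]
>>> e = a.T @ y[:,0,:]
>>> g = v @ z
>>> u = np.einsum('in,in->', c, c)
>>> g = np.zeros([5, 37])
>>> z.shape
(19, 5)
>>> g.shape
(5, 37)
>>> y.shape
(7, 19, 5)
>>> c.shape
(37, 13)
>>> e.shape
(5, 5, 5)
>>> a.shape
(7, 5, 5)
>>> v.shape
(37, 19, 19)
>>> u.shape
()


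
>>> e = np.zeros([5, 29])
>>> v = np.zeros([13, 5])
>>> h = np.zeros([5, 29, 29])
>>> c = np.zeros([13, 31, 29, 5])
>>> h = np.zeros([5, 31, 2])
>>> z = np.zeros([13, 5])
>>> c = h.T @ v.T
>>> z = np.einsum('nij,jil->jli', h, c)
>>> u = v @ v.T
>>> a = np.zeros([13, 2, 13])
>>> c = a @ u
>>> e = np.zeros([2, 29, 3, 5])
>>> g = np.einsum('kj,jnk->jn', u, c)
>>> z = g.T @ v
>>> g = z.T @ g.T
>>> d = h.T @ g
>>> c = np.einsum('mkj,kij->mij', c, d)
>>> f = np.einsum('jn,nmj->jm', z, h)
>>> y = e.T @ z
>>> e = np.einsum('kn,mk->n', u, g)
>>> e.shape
(13,)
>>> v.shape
(13, 5)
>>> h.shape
(5, 31, 2)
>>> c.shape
(13, 31, 13)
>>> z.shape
(2, 5)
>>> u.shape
(13, 13)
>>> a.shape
(13, 2, 13)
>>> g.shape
(5, 13)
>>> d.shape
(2, 31, 13)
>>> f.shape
(2, 31)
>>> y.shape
(5, 3, 29, 5)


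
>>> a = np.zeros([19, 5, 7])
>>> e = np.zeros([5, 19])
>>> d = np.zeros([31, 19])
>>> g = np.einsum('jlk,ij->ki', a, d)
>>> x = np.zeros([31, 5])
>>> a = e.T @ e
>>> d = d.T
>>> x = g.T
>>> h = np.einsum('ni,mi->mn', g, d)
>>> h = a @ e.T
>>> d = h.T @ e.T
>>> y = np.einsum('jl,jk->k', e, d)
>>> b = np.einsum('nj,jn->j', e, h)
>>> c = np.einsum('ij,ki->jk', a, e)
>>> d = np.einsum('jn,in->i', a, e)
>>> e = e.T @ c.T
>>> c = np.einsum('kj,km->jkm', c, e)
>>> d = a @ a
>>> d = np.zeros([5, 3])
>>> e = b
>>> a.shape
(19, 19)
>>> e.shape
(19,)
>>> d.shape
(5, 3)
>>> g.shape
(7, 31)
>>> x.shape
(31, 7)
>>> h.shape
(19, 5)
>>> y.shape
(5,)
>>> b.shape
(19,)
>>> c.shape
(5, 19, 19)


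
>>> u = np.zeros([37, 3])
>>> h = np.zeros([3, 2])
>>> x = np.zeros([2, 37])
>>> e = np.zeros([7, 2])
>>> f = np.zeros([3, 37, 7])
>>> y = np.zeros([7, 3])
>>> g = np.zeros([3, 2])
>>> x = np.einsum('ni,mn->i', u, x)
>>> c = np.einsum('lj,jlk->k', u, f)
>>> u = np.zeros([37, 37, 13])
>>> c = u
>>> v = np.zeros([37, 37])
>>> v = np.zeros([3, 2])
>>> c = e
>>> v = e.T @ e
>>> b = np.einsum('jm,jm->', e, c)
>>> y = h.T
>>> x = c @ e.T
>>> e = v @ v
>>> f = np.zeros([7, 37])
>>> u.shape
(37, 37, 13)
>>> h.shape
(3, 2)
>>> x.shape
(7, 7)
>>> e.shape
(2, 2)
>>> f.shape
(7, 37)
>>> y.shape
(2, 3)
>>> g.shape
(3, 2)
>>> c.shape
(7, 2)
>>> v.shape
(2, 2)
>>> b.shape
()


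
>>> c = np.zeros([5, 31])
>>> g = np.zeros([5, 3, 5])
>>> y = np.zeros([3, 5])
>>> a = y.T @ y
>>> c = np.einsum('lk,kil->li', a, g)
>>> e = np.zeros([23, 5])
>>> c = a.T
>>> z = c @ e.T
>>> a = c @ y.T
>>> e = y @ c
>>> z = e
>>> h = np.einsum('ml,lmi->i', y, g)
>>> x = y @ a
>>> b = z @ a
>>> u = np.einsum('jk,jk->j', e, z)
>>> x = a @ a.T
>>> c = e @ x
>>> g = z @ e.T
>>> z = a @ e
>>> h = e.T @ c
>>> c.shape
(3, 5)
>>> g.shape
(3, 3)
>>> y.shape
(3, 5)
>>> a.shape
(5, 3)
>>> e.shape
(3, 5)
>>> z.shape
(5, 5)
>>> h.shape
(5, 5)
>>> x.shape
(5, 5)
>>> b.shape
(3, 3)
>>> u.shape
(3,)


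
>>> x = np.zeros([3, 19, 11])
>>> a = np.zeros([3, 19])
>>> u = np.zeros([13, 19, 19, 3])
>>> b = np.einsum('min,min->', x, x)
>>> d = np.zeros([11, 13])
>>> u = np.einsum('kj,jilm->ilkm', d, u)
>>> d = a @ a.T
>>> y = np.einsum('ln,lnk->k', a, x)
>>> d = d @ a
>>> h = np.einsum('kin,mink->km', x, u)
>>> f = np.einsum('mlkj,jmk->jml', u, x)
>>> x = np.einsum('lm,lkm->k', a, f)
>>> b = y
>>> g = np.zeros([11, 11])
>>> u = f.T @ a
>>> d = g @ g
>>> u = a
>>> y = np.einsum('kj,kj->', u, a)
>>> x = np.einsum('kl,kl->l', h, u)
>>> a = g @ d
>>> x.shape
(19,)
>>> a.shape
(11, 11)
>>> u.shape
(3, 19)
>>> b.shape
(11,)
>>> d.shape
(11, 11)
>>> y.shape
()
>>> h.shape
(3, 19)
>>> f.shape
(3, 19, 19)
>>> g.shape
(11, 11)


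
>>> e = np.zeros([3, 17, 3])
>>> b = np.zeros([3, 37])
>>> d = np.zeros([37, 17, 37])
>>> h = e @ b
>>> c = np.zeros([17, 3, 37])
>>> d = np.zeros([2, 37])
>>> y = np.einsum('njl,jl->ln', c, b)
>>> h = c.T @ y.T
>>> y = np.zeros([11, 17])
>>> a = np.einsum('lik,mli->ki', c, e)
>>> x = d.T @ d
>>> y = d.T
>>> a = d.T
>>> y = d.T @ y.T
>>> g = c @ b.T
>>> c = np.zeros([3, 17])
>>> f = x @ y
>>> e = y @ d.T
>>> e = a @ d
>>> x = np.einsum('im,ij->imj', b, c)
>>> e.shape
(37, 37)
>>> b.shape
(3, 37)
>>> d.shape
(2, 37)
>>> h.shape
(37, 3, 37)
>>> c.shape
(3, 17)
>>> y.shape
(37, 37)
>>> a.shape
(37, 2)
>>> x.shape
(3, 37, 17)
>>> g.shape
(17, 3, 3)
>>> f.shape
(37, 37)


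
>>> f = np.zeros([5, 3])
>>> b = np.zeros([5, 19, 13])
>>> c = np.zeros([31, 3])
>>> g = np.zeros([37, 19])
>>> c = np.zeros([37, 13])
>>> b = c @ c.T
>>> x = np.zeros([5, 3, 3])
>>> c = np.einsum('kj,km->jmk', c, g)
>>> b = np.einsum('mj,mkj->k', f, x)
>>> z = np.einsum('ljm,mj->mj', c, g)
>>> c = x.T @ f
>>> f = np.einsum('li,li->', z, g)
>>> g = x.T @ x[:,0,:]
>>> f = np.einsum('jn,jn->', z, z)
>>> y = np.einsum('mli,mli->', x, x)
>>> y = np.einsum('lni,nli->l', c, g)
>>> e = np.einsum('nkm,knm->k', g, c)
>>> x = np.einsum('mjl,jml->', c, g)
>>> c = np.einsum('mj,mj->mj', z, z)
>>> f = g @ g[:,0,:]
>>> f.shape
(3, 3, 3)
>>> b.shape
(3,)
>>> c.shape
(37, 19)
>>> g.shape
(3, 3, 3)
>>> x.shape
()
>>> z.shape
(37, 19)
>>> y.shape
(3,)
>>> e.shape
(3,)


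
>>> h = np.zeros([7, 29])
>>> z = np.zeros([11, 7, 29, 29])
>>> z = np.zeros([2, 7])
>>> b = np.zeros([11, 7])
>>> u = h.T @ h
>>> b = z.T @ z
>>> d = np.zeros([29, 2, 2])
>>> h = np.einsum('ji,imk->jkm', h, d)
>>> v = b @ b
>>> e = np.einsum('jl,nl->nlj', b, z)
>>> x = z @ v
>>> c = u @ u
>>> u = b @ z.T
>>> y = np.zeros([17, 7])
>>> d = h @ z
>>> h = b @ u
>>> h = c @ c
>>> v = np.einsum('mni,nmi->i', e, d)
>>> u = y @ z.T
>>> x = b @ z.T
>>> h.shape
(29, 29)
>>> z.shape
(2, 7)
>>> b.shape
(7, 7)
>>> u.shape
(17, 2)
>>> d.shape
(7, 2, 7)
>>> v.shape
(7,)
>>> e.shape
(2, 7, 7)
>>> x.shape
(7, 2)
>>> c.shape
(29, 29)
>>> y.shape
(17, 7)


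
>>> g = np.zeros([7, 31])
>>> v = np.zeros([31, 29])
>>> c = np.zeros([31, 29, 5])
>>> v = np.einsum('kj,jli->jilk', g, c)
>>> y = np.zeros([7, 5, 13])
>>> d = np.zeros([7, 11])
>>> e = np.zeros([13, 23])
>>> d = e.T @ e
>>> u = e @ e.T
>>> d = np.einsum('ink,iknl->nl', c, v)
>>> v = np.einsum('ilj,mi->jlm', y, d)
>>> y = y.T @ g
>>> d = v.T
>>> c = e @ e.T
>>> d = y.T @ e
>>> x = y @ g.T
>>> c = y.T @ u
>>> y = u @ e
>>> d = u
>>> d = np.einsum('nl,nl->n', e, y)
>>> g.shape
(7, 31)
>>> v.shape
(13, 5, 29)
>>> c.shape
(31, 5, 13)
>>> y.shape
(13, 23)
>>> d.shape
(13,)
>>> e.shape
(13, 23)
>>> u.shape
(13, 13)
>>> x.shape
(13, 5, 7)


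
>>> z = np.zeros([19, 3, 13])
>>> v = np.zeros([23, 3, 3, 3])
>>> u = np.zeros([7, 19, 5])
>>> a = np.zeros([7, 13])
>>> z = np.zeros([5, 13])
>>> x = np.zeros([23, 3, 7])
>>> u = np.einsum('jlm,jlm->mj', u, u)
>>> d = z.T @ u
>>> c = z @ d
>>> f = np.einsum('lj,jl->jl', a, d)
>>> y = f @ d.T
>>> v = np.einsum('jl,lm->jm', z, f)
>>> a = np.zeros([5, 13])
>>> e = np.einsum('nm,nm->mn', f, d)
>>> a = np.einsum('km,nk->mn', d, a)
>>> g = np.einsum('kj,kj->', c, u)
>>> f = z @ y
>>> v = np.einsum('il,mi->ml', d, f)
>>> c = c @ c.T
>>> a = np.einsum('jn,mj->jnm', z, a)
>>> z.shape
(5, 13)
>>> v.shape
(5, 7)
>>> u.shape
(5, 7)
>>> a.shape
(5, 13, 7)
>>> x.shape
(23, 3, 7)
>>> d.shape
(13, 7)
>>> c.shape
(5, 5)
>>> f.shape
(5, 13)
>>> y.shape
(13, 13)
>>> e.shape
(7, 13)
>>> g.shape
()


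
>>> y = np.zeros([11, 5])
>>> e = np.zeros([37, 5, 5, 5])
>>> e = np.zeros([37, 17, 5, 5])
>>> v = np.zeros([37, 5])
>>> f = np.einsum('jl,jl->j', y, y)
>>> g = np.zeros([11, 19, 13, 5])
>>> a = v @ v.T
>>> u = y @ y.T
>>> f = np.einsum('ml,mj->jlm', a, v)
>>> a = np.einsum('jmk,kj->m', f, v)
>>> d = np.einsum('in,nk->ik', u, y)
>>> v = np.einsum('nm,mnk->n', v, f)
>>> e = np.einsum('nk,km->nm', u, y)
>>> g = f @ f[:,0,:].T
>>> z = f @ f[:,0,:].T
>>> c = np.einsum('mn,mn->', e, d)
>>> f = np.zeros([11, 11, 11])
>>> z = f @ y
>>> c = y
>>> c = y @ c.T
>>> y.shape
(11, 5)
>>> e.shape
(11, 5)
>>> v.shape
(37,)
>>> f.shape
(11, 11, 11)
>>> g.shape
(5, 37, 5)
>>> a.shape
(37,)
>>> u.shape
(11, 11)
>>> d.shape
(11, 5)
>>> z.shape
(11, 11, 5)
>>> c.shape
(11, 11)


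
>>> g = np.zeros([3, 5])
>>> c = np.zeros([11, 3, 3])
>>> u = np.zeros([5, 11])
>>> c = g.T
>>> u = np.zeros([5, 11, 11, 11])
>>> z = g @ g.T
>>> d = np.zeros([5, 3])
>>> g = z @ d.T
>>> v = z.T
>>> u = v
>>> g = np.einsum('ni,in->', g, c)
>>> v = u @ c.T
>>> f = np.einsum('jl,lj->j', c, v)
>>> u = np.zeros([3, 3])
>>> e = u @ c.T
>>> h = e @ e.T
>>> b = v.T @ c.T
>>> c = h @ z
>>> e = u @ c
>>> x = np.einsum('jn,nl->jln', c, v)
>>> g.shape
()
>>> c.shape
(3, 3)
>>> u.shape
(3, 3)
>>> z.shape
(3, 3)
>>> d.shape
(5, 3)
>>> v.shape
(3, 5)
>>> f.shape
(5,)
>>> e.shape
(3, 3)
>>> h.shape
(3, 3)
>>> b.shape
(5, 5)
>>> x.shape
(3, 5, 3)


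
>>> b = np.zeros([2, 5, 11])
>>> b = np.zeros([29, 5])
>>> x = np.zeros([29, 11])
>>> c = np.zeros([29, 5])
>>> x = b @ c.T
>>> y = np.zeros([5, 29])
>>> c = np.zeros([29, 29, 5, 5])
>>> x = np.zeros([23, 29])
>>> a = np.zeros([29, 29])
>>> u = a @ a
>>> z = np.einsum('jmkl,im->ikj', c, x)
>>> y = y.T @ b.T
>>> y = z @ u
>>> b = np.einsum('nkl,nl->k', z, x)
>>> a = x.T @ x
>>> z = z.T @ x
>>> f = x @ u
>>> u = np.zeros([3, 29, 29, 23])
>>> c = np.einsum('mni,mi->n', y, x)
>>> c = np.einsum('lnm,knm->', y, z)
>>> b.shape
(5,)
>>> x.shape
(23, 29)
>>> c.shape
()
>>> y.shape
(23, 5, 29)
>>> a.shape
(29, 29)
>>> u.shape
(3, 29, 29, 23)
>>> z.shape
(29, 5, 29)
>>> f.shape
(23, 29)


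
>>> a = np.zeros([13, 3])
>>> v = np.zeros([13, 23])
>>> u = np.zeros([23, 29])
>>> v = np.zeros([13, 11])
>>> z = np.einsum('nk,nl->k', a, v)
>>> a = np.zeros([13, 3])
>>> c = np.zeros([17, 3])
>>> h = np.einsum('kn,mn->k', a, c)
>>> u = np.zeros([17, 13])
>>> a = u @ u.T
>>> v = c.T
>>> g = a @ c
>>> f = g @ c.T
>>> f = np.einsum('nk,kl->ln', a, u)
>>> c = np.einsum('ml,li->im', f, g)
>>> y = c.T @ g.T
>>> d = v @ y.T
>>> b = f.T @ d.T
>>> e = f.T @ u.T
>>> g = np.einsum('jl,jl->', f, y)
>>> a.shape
(17, 17)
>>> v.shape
(3, 17)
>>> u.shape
(17, 13)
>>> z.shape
(3,)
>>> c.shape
(3, 13)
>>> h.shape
(13,)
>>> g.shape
()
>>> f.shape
(13, 17)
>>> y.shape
(13, 17)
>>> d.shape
(3, 13)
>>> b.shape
(17, 3)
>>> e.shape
(17, 17)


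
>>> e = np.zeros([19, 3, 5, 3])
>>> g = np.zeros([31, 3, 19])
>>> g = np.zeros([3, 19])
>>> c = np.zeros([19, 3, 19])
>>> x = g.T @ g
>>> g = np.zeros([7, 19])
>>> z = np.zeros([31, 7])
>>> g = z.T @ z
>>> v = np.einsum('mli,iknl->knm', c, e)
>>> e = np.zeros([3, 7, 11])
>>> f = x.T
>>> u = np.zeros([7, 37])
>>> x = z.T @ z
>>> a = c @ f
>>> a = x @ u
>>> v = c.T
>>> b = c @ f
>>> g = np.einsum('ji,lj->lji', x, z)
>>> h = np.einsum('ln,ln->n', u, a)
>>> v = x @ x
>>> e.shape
(3, 7, 11)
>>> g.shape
(31, 7, 7)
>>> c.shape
(19, 3, 19)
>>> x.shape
(7, 7)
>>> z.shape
(31, 7)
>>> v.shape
(7, 7)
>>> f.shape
(19, 19)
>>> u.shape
(7, 37)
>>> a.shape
(7, 37)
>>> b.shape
(19, 3, 19)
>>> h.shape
(37,)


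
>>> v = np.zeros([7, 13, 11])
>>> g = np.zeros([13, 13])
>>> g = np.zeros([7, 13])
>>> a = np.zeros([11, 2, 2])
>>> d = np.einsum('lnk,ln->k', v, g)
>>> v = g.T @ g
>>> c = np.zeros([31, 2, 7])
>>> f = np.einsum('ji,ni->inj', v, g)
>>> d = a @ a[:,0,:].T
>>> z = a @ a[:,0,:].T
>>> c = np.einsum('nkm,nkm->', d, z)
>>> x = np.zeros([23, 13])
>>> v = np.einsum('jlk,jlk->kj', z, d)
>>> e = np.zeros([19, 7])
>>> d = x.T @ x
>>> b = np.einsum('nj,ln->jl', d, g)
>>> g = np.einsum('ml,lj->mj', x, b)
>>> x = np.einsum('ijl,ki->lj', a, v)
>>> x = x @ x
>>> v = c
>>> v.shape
()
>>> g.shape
(23, 7)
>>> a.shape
(11, 2, 2)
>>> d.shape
(13, 13)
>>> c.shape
()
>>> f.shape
(13, 7, 13)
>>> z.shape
(11, 2, 11)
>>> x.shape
(2, 2)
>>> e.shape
(19, 7)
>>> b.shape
(13, 7)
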